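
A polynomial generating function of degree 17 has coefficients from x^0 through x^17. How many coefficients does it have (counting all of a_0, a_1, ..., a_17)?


A polynomial of degree 17 takes the form a_0 + a_1 x + ... + a_17 x^17.
The number of coefficients is 17 + 1 = 18.

18


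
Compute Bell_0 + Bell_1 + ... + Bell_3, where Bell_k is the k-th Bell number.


Recall Bell_k counts set partitions of a k-set (with Bell_0 = 1 by convention).
Bell_0 through Bell_3: 1, 1, 2, 5
Sum = 1 + 1 + 2 + 5 = 9.

9


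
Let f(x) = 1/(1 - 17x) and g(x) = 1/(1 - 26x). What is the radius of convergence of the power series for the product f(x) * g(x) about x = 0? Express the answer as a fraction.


The radius of 1/(1 - 17x) is 1/17 (nearest singularity at x = 1/17), and the radius of 1/(1 - 26x) is 1/26.
The product f(x)*g(x) = 1/((1 - 17x)(1 - 26x)) has singularities at both 1/17 and 1/26, so its radius of convergence is the distance to the nearest one:
min(1/17, 1/26) = 1/26.

1/26


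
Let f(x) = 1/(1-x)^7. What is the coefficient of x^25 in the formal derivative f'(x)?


Differentiate: d/dx [ 1/(1-x)^r ] = r / (1-x)^(r+1).
Here r = 7, so f'(x) = 7 / (1-x)^8.
The expansion of 1/(1-x)^(r+1) has coefficient of x^n equal to C(n+r, r).
So the coefficient of x^25 in f'(x) is
7 * C(32, 7) = 7 * 3365856 = 23560992

23560992


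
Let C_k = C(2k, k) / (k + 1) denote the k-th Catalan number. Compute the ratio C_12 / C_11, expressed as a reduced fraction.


Using C_k = (2k)! / (k! (k+1)!), the ratio C_{k+1}/C_k simplifies to
C_{k+1}/C_k = [(2k+2)! / ((k+1)! (k+2)!)] * [k! (k+1)! / (2k)!]
 = (2k+2)(2k+1) / ((k+1)(k+2)) = 2(2k+1) / (k+2).
For k = 11: 2(2*11 + 1) / (11 + 2) = 46/13 = 46/13.

46/13


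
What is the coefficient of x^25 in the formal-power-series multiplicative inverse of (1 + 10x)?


The inverse is 1/(1 + 10x). Apply the geometric identity 1/(1 - y) = sum_{k>=0} y^k with y = -10x:
1/(1 + 10x) = sum_{k>=0} (-10)^k x^k.
So the coefficient of x^25 is (-10)^25 = -10000000000000000000000000.

-10000000000000000000000000


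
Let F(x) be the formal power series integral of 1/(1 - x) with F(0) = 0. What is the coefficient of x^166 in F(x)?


1/(1 - x) = sum_{k>=0} x^k. Integrating termwise and using F(0) = 0 gives
F(x) = sum_{k>=0} x^(k+1) / (k+1) = sum_{m>=1} x^m / m = -ln(1 - x).
So the coefficient of x^166 is 1/166 = 1/166.

1/166


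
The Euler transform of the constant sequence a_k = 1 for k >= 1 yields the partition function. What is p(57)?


The Euler transform converts the sequence a_k = 1 into the number of integer partitions.
Using the recurrence or dynamic programming:
p(57) = 614154

614154


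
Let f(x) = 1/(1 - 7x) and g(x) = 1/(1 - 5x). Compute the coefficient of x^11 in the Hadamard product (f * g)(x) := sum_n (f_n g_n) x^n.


f has coefficients f_k = 7^k and g has coefficients g_k = 5^k, so the Hadamard product has coefficient (f*g)_k = 7^k * 5^k = 35^k.
For k = 11: 35^11 = 96549157373046875.

96549157373046875


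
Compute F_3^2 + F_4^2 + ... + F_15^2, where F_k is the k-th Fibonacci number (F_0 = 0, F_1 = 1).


There is a standard identity sum_{k=0}^{N} F_k^2 = F_N * F_{N+1} (proved inductively from the telescoping relation F_k^2 = F_k F_{k+1} - F_{k-1} F_k). Then
sum_{k=3}^{15} F_k^2 = F_15 F_16 - F_2 F_3.
Computing: F_15 = 610, F_16 = 987, F_2 = 1, F_3 = 2.
Sum = 610 * 987 - 1 * 2 = 602068.

602068


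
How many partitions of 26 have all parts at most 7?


Using the generating function (1-x)^(-1)(1-x^2)^(-1)...(1-x^7)^(-1),
the coefficient of x^26 counts these restricted partitions.
Result = 1009

1009


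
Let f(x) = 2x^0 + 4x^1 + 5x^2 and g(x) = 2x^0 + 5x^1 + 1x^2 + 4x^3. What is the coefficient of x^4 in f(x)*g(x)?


Cauchy product at x^4:
4*4 + 5*1
= 21

21


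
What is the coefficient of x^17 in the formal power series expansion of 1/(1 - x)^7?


The negative binomial / multiset identity is
1/(1 - x)^r = sum_{k>=0} C(k + r - 1, r - 1) x^k.
Here r = 7 and k = 17, so the coefficient is
C(17 + 6, 6) = C(23, 6)
= 100947

100947


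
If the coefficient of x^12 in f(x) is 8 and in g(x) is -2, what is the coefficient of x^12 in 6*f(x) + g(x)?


Scalar multiplication scales coefficients: 6 * 8 = 48.
Then add the g coefficient: 48 + -2
= 46

46


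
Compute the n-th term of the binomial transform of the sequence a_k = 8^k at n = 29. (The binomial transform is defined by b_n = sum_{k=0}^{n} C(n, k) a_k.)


With a_k = 8^k, b_n = sum_{k=0}^{n} C(n, k) 8^k = (1 + 8)^n by the binomial theorem.
For n = 29: (1 + 8)^29 = 9^29 = 4710128697246244834921603689.

4710128697246244834921603689


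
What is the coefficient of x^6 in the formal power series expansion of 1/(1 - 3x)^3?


The general identity 1/(1 - c x)^r = sum_{k>=0} c^k C(k + r - 1, r - 1) x^k follows by substituting y = c x into 1/(1 - y)^r = sum_{k>=0} C(k + r - 1, r - 1) y^k.
For c = 3, r = 3, k = 6:
3^6 * C(8, 2) = 729 * 28 = 20412.

20412


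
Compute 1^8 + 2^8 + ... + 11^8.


This power sum has a closed form given by Faulhaber's formula
sum_{k=1}^{m} k^p = (1 / (p + 1)) * sum_{j=0}^{p} C(p + 1, j) B_j m^(p + 1 - j),
but for small m direct computation is fastest:
1 + 256 + 6561 + 65536 + 390625 + 1679616 + 5764801 + 16777216 + 43046721 + 100000000 + 214358881 = 382090214.

382090214


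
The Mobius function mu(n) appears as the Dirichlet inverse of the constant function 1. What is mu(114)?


114 = 2 * 3 * 19 (all distinct primes).
mu(114) = (-1)^3 = -1

-1


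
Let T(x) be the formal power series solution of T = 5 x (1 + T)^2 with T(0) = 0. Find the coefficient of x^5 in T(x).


Apply the Lagrange inversion formula: if T = 5 x * phi(T) with phi(t) = (1 + t)^2, then [x^n] T = 5^n * (1/n) [t^(n-1)] phi(t)^n = 5^n * (1/n) [t^(n-1)] (1 + t)^(2n) = 5^n * (1/n) C(2n, n-1).
Using the identity C(2n, n-1) = C(2n, n) * n / (n+1), the unscaled factor equals C(2n, n) / (n+1) = C_n, the n-th Catalan number.
For n = 5: C_5 = C(10, 5) / 6 = 252/6 = 42.
With the 5^5 = 3125 factor, the coefficient is 3125 * 42 = 131250.

131250


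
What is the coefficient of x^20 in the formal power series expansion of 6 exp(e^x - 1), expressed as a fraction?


exp(e^x - 1) is the exponential generating function for the Bell numbers Bell_k: exp(e^x - 1) = sum_{k>=0} Bell_k x^k / k!.
So the coefficient of x^20 in 6 exp(e^x - 1) is 6 Bell_20 / 20!.
Computing: Bell_20 = 51724158235372 and 20! = 2432902008176640000, giving
6 * 51724158235372/2432902008176640000 = 263898766507/2068794224640000.

263898766507/2068794224640000


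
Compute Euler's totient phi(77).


phi(n) counts integers in [1, n] coprime to n. Using the multiplicative formula phi(n) = n * prod_{p | n} (1 - 1/p):
77 = 7 * 11, so
phi(77) = 77 * (1 - 1/7) * (1 - 1/11) = 60.

60


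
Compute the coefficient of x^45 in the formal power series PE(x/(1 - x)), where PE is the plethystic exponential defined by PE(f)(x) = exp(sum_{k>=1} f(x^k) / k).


For f(x) = x/(1 - x) we have
sum_{k>=1} f(x^k) / k = sum_{k>=1} (1/k) * x^k / (1 - x^k) = sum_{k, m >= 1} x^(k m) / k,
which after exponentiating simplifies to
PE(x/(1 - x)) = prod_{k>=1} 1 / (1 - x^k).
This is the generating function for the partition function p(n), so the coefficient of x^45 is p(45).
Computing p(45) by dynamic programming over parts 1, 2, ..., 45: p(45) = 89134.

89134


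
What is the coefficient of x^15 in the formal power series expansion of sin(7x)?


The Maclaurin series is sin(t) = sum_{k>=0} (-1)^k t^(2k+1) / (2k+1)!, so substituting t = 7x, only odd powers of x are nonzero, with coefficient of x^(2k+1) equal to (-1)^k 7^(2k+1) / (2k+1)!.
Write 15 = 2*7 + 1, giving the coefficient (-1)^7 * 7^15 / 15! = -4747561509943/1307674368000 = -96889010407/26687232000.

-96889010407/26687232000


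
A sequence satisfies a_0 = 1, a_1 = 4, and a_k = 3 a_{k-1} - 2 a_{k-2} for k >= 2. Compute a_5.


The characteristic equation is t^2 - 3 t + 2 = 0, with roots r_1 = 2 and r_2 = 1 (so c_1 = r_1 + r_2, c_2 = -r_1 r_2 as required).
One can use the closed form a_n = A r_1^n + B r_2^n, but direct iteration is more reliable:
a_0 = 1, a_1 = 4, a_2 = 10, a_3 = 22, a_4 = 46, a_5 = 94.
So a_5 = 94.

94


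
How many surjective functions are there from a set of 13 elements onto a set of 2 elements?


By inclusion-exclusion on which target elements are missed, the number of surjections from an n-set onto a k-set is
surj(n, k) = sum_{j=0}^{k} (-1)^j C(k, j) (k - j)^n.
Equivalently surj(n, k) = k! * S(n, k), where S(n, k) is the Stirling number of the second kind.
For n = 13, k = 2:
S(13, 2) = 4095, so
surj = 2! * 4095 = 2 * 4095 = 8190.

8190


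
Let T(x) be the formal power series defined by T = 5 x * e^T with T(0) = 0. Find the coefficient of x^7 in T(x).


Apply the Lagrange inversion formula: if T = 5 x * phi(T) with phi(t) = e^t, then
[x^n] T = 5^n * (1/n) [t^(n-1)] phi(t)^n = 5^n * (1/n) [t^(n-1)] e^(n t) = 5^n * (1/n) * n^(n-1) / (n-1)! = 5^n * n^(n-1) / n!.
When c = 1 this is the Cayley count of rooted labeled trees on n vertices, divided by n!.
For n = 7: 5^7 * 7^6 / 7! = 78125 * 117649/5040 = 262609375/144.

262609375/144


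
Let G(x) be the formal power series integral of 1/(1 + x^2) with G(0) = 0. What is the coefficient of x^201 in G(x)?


1/(1 + x^2) = sum_{j>=0} (-1)^j x^(2j). Integrating termwise with G(0) = 0:
G(x) = sum_{j>=0} (-1)^j x^(2j+1) / (2j+1) = arctan(x).
Only odd powers are nonzero. For x^201 write 201 = 2*100 + 1, giving
(-1)^100 / 201 = 1/201 = 1/201.

1/201


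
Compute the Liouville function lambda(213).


The Liouville function is lambda(k) = (-1)^Omega(k), where Omega(k) counts the prime factors of k with multiplicity.
Factoring: 213 = 3 * 71, so Omega(213) = 2.
lambda(213) = (-1)^2 = 1.

1


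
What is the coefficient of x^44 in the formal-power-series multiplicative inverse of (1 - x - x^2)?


Let the inverse be f(x) = sum_{k>=0} a_k x^k. From f(x) * (1 - x - x^2) = 1 and matching coefficients:
 x^0: a_0 = 1.
 x^1: a_1 - a_0 = 0, so a_1 = 1.
 x^k (k >= 2): a_k - a_{k-1} - a_{k-2} = 0, i.e. a_k = a_{k-1} + a_{k-2}.
This is the Fibonacci-type recurrence shifted so that a_0 = a_1 = 1.
Iterating: a_0=1, a_1=1, a_2=2, a_3=3, a_4=5, a_5=8, a_6=13, a_7=21, a_8=34, a_9=55, ...
a_44 = 1134903170.

1134903170


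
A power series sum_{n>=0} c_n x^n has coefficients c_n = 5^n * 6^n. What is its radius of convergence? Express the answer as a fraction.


By the root test (Cauchy-Hadamard), the radius is R = 1 / limsup_n |c_n|^(1/n).
Here |c_n|^(1/n) = (5^n * 6^n)^(1/n) = 5 * 6 = 30 for all n.
So R = 1/30 = 1/30.

1/30


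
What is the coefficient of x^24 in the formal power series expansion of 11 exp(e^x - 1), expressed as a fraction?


exp(e^x - 1) is the exponential generating function for the Bell numbers Bell_k: exp(e^x - 1) = sum_{k>=0} Bell_k x^k / k!.
So the coefficient of x^24 in 11 exp(e^x - 1) is 11 Bell_24 / 24!.
Computing: Bell_24 = 445958869294805289 and 24! = 620448401733239439360000, giving
11 * 445958869294805289/620448401733239439360000 = 148652956431601763/18801466719189073920000.

148652956431601763/18801466719189073920000


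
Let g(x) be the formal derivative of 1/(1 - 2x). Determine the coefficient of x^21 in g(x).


Differentiate termwise: d/dx sum_{k>=0} 2^k x^k = sum_{k>=1} k 2^k x^(k-1) = sum_{j>=0} (j+1) 2^(j+1) x^j.
Equivalently, d/dx [1/(1 - 2x)] = 2/(1 - 2x)^2.
For j = 21: 22 * 2^22 = 22 * 4194304 = 92274688.

92274688


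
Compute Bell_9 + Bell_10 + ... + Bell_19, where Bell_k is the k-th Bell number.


Recall Bell_k counts set partitions of a k-set (with Bell_0 = 1 by convention).
Bell_9 through Bell_19: 21147, 115975, 678570, 4213597, 27644437, 190899322, 1382958545, 10480142147, 82864869804, 682076806159, 5832742205057
Sum = 21147 + 115975 + 678570 + 4213597 + 27644437 + 190899322 + 1382958545 + 10480142147 + 82864869804 + 682076806159 + 5832742205057 = 6609770554760.

6609770554760


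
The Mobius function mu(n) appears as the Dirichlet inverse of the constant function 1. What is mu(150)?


150 has a squared prime factor, so mu(150) = 0.
Factorization reveals a repeated prime.

0


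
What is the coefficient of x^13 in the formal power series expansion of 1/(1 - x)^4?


The expansion 1/(1 - x)^r = sum_{k>=0} C(k + r - 1, r - 1) x^k follows from the multiset / negative-binomial theorem (or from repeated differentiation of the geometric series).
For r = 4 and k = 13:
C(16, 3) = 20922789888000 / (6 * 6227020800) = 560.

560


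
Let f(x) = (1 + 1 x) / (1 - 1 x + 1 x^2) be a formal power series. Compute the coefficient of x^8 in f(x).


Write f(x) = sum_{k>=0} a_k x^k. Multiplying both sides by 1 - 1 x + 1 x^2 gives
(1 - 1 x + 1 x^2) sum_{k>=0} a_k x^k = 1 + 1 x.
Matching coefficients:
 x^0: a_0 = 1
 x^1: a_1 - 1 a_0 = 1  =>  a_1 = 1*1 + 1 = 2
 x^k (k >= 2): a_k = 1 a_{k-1} - 1 a_{k-2}.
Iterating: a_2 = 1, a_3 = -1, a_4 = -2, a_5 = -1, a_6 = 1, a_7 = 2, a_8 = 1.
So the coefficient of x^8 is 1.

1


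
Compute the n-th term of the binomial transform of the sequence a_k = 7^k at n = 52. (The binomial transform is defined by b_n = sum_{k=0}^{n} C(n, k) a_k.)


With a_k = 7^k, b_n = sum_{k=0}^{n} C(n, k) 7^k = (1 + 7)^n by the binomial theorem.
For n = 52: (1 + 7)^52 = 8^52 = 91343852333181432387730302044767688728495783936.

91343852333181432387730302044767688728495783936


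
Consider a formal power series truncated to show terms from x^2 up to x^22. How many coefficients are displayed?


From x^2 to x^22 inclusive, the count is 22 - 2 + 1 = 21.

21


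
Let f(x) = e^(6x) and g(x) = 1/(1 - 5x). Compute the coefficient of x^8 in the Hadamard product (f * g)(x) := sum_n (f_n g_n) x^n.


Expanding: f_k = 6^k/k! (from e^(6x)) and g_k = 5^k (from 1/(1 - 5x)). So the Hadamard coefficient (f * g)_k = 6^k 5^k / k! = (30)^k / k!.
For k = 8: 30^8/8! = 656100000000/40320 = 113906250/7.

113906250/7


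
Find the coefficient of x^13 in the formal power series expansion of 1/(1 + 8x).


Write 1/(1 + c x) = 1/(1 - (-c) x) and apply the geometric-series identity
1/(1 - y) = sum_{k>=0} y^k to get 1/(1 + c x) = sum_{k>=0} (-c)^k x^k.
So the coefficient of x^k is (-c)^k = (-1)^k * c^k.
Here c = 8 and k = 13:
(-8)^13 = -1 * 549755813888 = -549755813888

-549755813888


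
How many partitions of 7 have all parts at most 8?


Using the generating function (1-x)^(-1)(1-x^2)^(-1)...(1-x^8)^(-1),
the coefficient of x^7 counts these restricted partitions.
Result = 15

15


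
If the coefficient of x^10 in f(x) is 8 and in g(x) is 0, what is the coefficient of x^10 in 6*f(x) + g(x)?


Scalar multiplication scales coefficients: 6 * 8 = 48.
Then add the g coefficient: 48 + 0
= 48

48


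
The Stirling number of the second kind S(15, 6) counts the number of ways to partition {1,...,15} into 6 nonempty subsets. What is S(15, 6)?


Using the explicit formula S(n,k) = (1/k!) sum_{j=0}^{k} (-1)^(k-j) C(k,j) j^n:
S(15, 6) = 420693273
Equivalently, S(n,k) is n! times the coefficient of x^n in the EGF (e^x - 1)^k / k!.

420693273


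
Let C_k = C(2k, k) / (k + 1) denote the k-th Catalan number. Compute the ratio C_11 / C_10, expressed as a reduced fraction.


Using C_k = (2k)! / (k! (k+1)!), the ratio C_{k+1}/C_k simplifies to
C_{k+1}/C_k = [(2k+2)! / ((k+1)! (k+2)!)] * [k! (k+1)! / (2k)!]
 = (2k+2)(2k+1) / ((k+1)(k+2)) = 2(2k+1) / (k+2).
For k = 10: 2(2*10 + 1) / (10 + 2) = 42/12 = 7/2.

7/2


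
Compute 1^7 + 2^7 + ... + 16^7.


This power sum has a closed form given by Faulhaber's formula
sum_{k=1}^{m} k^p = (1 / (p + 1)) * sum_{j=0}^{p} C(p + 1, j) B_j m^(p + 1 - j),
but for small m direct computation is fastest:
1 + 128 + 2187 + 16384 + 78125 + 279936 + 823543 + 2097152 + 4782969 + 10000000 + 19487171 + 35831808 + 62748517 + 105413504 + 170859375 + 268435456 = 680856256.

680856256


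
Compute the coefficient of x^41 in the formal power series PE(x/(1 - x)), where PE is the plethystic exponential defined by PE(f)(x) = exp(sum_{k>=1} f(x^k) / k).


For f(x) = x/(1 - x) we have
sum_{k>=1} f(x^k) / k = sum_{k>=1} (1/k) * x^k / (1 - x^k) = sum_{k, m >= 1} x^(k m) / k,
which after exponentiating simplifies to
PE(x/(1 - x)) = prod_{k>=1} 1 / (1 - x^k).
This is the generating function for the partition function p(n), so the coefficient of x^41 is p(41).
Computing p(41) by dynamic programming over parts 1, 2, ..., 41: p(41) = 44583.

44583


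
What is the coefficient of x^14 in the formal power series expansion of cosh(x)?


The Maclaurin series is cosh(t) = sum_{m>=0} t^(2m) / (2m)!, so substituting t = x, only even powers of x are nonzero, with coefficient of x^(2m) equal to 1 / (2m)!.
For x^14 the coefficient is 1/14! = 1/87178291200 = 1/87178291200.

1/87178291200


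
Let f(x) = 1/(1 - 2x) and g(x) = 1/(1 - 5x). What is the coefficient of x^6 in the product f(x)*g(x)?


The coefficient of x^n in f*g is the Cauchy product: sum_{k=0}^{n} a^k * b^(n-k).
With a=2, b=5, n=6:
sum_{k=0}^{6} 2^k * 5^(6-k)
= 25999

25999


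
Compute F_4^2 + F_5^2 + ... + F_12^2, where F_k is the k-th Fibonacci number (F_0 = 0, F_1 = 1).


There is a standard identity sum_{k=0}^{N} F_k^2 = F_N * F_{N+1} (proved inductively from the telescoping relation F_k^2 = F_k F_{k+1} - F_{k-1} F_k). Then
sum_{k=4}^{12} F_k^2 = F_12 F_13 - F_3 F_4.
Computing: F_12 = 144, F_13 = 233, F_3 = 2, F_4 = 3.
Sum = 144 * 233 - 2 * 3 = 33546.

33546


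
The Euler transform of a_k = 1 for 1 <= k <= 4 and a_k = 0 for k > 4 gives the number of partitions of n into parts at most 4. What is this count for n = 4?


Partitions of 4 into parts at most 4:
Using generating function (1-x)^(-1)(1-x^2)^(-1)...(1-x^4)^(-1),
the coefficient of x^4 = 5

5


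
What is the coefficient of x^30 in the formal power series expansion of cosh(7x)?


The Maclaurin series is cosh(t) = sum_{m>=0} t^(2m) / (2m)!, so substituting t = 7x, only even powers of x are nonzero, with coefficient of x^(2m) equal to 7^(2m) / (2m)!.
For x^30 the coefficient is 7^30/30! = 22539340290692258087863249/265252859812191058636308480000000 = 9387480337647754305649/110475993257888820756480000000.

9387480337647754305649/110475993257888820756480000000


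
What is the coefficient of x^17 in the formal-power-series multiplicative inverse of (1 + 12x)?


The inverse is 1/(1 + 12x). Apply the geometric identity 1/(1 - y) = sum_{k>=0} y^k with y = -12x:
1/(1 + 12x) = sum_{k>=0} (-12)^k x^k.
So the coefficient of x^17 is (-12)^17 = -2218611106740436992.

-2218611106740436992


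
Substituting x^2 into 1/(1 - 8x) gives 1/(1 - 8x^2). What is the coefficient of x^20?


The coefficient of x^(2m) in 1/(1 - 8x^2) is 8^m.
With n = 20 = 2*10, the coefficient is 8^10 = 1073741824.

1073741824


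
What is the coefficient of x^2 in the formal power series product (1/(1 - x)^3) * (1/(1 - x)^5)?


Combine the factors: (1/(1 - x)^3) * (1/(1 - x)^5) = 1/(1 - x)^8.
Then use 1/(1 - x)^r = sum_{k>=0} C(k + r - 1, r - 1) x^k with r = 8 and k = 2:
C(9, 7) = 36.

36


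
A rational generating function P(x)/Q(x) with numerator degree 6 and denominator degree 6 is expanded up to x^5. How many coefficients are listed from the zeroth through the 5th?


Expanding up to x^5 gives the coefficients for x^0, x^1, ..., x^5.
That is 5 + 1 = 6 coefficients in total.

6


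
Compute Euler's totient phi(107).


phi(n) counts integers in [1, n] coprime to n. Using the multiplicative formula phi(n) = n * prod_{p | n} (1 - 1/p):
107 = 107, so
phi(107) = 107 * (1 - 1/107) = 106.

106


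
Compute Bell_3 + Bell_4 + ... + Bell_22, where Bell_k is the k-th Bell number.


Recall Bell_k counts set partitions of a k-set (with Bell_0 = 1 by convention).
Bell_3 through Bell_22: 5, 15, 52, 203, 877, 4140, 21147, 115975, 678570, 4213597, 27644437, 190899322, 1382958545, 10480142147, 82864869804, 682076806159, 5832742205057, 51724158235372, 474869816156751, 4506715738447323
Sum = 5 + 15 + 52 + 203 + 877 + 4140 + 21147 + 115975 + 678570 + 4213597 + 27644437 + 190899322 + 1382958545 + 10480142147 + 82864869804 + 682076806159 + 5832742205057 + 51724158235372 + 474869816156751 + 4506715738447323 = 5039919483399498.

5039919483399498


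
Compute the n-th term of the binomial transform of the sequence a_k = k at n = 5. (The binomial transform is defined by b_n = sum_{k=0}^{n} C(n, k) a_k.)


With a_k = k, b_n = sum_{k=0}^{n} C(n, k) k. Using k * C(n, k) = n * C(n-1, k-1) gives b_n = n * sum_{k>=1} C(n-1, k-1) = n * 2^(n-1).
For n = 5: 5 * 2^4 = 5 * 16 = 80.

80


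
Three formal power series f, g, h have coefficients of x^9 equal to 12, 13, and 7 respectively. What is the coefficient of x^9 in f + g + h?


Series addition is componentwise:
12 + 13 + 7
= 32

32


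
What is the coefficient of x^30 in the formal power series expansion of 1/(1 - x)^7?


The negative binomial / multiset identity is
1/(1 - x)^r = sum_{k>=0} C(k + r - 1, r - 1) x^k.
Here r = 7 and k = 30, so the coefficient is
C(30 + 6, 6) = C(36, 6)
= 1947792

1947792


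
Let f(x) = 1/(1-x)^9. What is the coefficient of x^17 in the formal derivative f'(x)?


Differentiate: d/dx [ 1/(1-x)^r ] = r / (1-x)^(r+1).
Here r = 9, so f'(x) = 9 / (1-x)^10.
The expansion of 1/(1-x)^(r+1) has coefficient of x^n equal to C(n+r, r).
So the coefficient of x^17 in f'(x) is
9 * C(26, 9) = 9 * 3124550 = 28120950

28120950


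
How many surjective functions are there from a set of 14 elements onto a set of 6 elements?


By inclusion-exclusion on which target elements are missed, the number of surjections from an n-set onto a k-set is
surj(n, k) = sum_{j=0}^{k} (-1)^j C(k, j) (k - j)^n.
Equivalently surj(n, k) = k! * S(n, k), where S(n, k) is the Stirling number of the second kind.
For n = 14, k = 6:
S(14, 6) = 63436373, so
surj = 6! * 63436373 = 720 * 63436373 = 45674188560.

45674188560


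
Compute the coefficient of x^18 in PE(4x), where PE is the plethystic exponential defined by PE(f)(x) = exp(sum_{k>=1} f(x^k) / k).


With f(x) = 4x, the exponent is sum_{k>=1} 4 x^k / k = 4 * (-ln(1 - x)). Exponentiating:
PE(4x) = exp(-4 ln(1 - x)) = 1/(1 - x)^4.
By the negative binomial expansion, [x^n] 1/(1 - x)^4 = C(n + 3, 3).
For n = 18: C(21, 3) = 1330.

1330


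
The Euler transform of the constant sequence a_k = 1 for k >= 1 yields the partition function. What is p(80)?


The Euler transform converts the sequence a_k = 1 into the number of integer partitions.
Using the recurrence or dynamic programming:
p(80) = 15796476

15796476


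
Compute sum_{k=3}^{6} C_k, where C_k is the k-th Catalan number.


C_3 through C_6: 5, 14, 42, 132
Sum = 5 + 14 + 42 + 132
= 193

193


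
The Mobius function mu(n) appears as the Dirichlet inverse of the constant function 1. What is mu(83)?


83 = 83 (all distinct primes).
mu(83) = (-1)^1 = -1

-1


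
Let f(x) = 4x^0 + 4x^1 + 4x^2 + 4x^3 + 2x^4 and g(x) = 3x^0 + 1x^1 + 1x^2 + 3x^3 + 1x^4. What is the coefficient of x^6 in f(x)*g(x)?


Cauchy product at x^6:
4*1 + 4*3 + 2*1
= 18

18


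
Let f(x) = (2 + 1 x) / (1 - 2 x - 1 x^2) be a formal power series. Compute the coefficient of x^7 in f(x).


Write f(x) = sum_{k>=0} a_k x^k. Multiplying both sides by 1 - 2 x - 1 x^2 gives
(1 - 2 x - 1 x^2) sum_{k>=0} a_k x^k = 2 + 1 x.
Matching coefficients:
 x^0: a_0 = 2
 x^1: a_1 - 2 a_0 = 1  =>  a_1 = 2*2 + 1 = 5
 x^k (k >= 2): a_k = 2 a_{k-1} + 1 a_{k-2}.
Iterating: a_2 = 12, a_3 = 29, a_4 = 70, a_5 = 169, a_6 = 408, a_7 = 985.
So the coefficient of x^7 is 985.

985


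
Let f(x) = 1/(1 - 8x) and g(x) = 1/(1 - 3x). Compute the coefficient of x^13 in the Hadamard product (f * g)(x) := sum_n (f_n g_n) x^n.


f has coefficients f_k = 8^k and g has coefficients g_k = 3^k, so the Hadamard product has coefficient (f*g)_k = 8^k * 3^k = 24^k.
For k = 13: 24^13 = 876488338465357824.

876488338465357824


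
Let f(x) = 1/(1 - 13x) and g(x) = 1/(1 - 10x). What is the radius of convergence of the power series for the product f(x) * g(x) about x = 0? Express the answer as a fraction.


The radius of 1/(1 - 13x) is 1/13 (nearest singularity at x = 1/13), and the radius of 1/(1 - 10x) is 1/10.
The product f(x)*g(x) = 1/((1 - 13x)(1 - 10x)) has singularities at both 1/13 and 1/10, so its radius of convergence is the distance to the nearest one:
min(1/13, 1/10) = 1/13.

1/13


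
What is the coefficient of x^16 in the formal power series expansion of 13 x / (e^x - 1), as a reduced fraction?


The exponential generating function for Bernoulli numbers is
x / (e^x - 1) = sum_{k>=0} B_k x^k / k!.
So the coefficient of x^16 in 13 x / (e^x - 1) is 13 B_16 / 16!.
Computing: B_16 = -3617/510, 16! = 20922789888000, giving
13 * -3617/510 / 20922789888000 = -3617/820817141760000.

-3617/820817141760000


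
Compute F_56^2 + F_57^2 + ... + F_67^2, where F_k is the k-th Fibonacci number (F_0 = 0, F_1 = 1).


There is a standard identity sum_{k=0}^{N} F_k^2 = F_N * F_{N+1} (proved inductively from the telescoping relation F_k^2 = F_k F_{k+1} - F_{k-1} F_k). Then
sum_{k=56}^{67} F_k^2 = F_67 F_68 - F_55 F_56.
Computing: F_67 = 44945570212853, F_68 = 72723460248141, F_55 = 139583862445, F_56 = 225851433717.
Sum = 44945570212853 * 72723460248141 - 139583862445 * 225851433717 = 3268565863488988409804498208.

3268565863488988409804498208


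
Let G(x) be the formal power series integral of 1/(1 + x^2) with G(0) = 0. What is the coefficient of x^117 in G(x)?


1/(1 + x^2) = sum_{j>=0} (-1)^j x^(2j). Integrating termwise with G(0) = 0:
G(x) = sum_{j>=0} (-1)^j x^(2j+1) / (2j+1) = arctan(x).
Only odd powers are nonzero. For x^117 write 117 = 2*58 + 1, giving
(-1)^58 / 117 = 1/117 = 1/117.

1/117


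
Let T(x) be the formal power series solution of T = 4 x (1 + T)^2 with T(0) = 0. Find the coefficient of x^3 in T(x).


Apply the Lagrange inversion formula: if T = 4 x * phi(T) with phi(t) = (1 + t)^2, then [x^n] T = 4^n * (1/n) [t^(n-1)] phi(t)^n = 4^n * (1/n) [t^(n-1)] (1 + t)^(2n) = 4^n * (1/n) C(2n, n-1).
Using the identity C(2n, n-1) = C(2n, n) * n / (n+1), the unscaled factor equals C(2n, n) / (n+1) = C_n, the n-th Catalan number.
For n = 3: C_3 = C(6, 3) / 4 = 20/4 = 5.
With the 4^3 = 64 factor, the coefficient is 64 * 5 = 320.

320


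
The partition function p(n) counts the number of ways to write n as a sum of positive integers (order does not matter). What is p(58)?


Using the generating function prod_{k>=1} 1/(1-x^k), we compute p(58).
By dynamic programming over parts 1 through 58:
p(58) = 715220

715220


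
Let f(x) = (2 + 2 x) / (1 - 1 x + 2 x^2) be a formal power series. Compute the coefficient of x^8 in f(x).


Write f(x) = sum_{k>=0} a_k x^k. Multiplying both sides by 1 - 1 x + 2 x^2 gives
(1 - 1 x + 2 x^2) sum_{k>=0} a_k x^k = 2 + 2 x.
Matching coefficients:
 x^0: a_0 = 2
 x^1: a_1 - 1 a_0 = 2  =>  a_1 = 1*2 + 2 = 4
 x^k (k >= 2): a_k = 1 a_{k-1} - 2 a_{k-2}.
Iterating: a_2 = 0, a_3 = -8, a_4 = -8, a_5 = 8, a_6 = 24, a_7 = 8, a_8 = -40.
So the coefficient of x^8 is -40.

-40


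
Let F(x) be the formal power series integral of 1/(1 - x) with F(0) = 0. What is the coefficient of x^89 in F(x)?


1/(1 - x) = sum_{k>=0} x^k. Integrating termwise and using F(0) = 0 gives
F(x) = sum_{k>=0} x^(k+1) / (k+1) = sum_{m>=1} x^m / m = -ln(1 - x).
So the coefficient of x^89 is 1/89 = 1/89.

1/89


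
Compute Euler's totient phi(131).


phi(n) counts integers in [1, n] coprime to n. Using the multiplicative formula phi(n) = n * prod_{p | n} (1 - 1/p):
131 = 131, so
phi(131) = 131 * (1 - 1/131) = 130.

130


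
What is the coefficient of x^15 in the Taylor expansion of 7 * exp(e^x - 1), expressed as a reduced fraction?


exp(e^x - 1) = sum_{k>=0} Bell_k x^k / k!, where Bell_k is the k-th Bell number.
So the coefficient of x^15 is 7 * Bell_15 / 15!.
Computing: Bell_15 = 1382958545 and 15! = 1307674368000, giving
7 * 1382958545/1307674368000 = 276591709/37362124800.

276591709/37362124800


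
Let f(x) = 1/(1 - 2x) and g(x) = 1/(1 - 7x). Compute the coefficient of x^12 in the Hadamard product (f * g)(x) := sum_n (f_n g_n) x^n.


f has coefficients f_k = 2^k and g has coefficients g_k = 7^k, so the Hadamard product has coefficient (f*g)_k = 2^k * 7^k = 14^k.
For k = 12: 14^12 = 56693912375296.

56693912375296


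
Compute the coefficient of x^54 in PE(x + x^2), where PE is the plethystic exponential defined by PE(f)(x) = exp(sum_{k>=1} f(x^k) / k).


With f(x) = x + x^2, the exponent is sum_{k>=1} (x^k + x^(2k)) / k = -ln(1 - x) - ln(1 - x^2). Exponentiating:
PE(x + x^2) = 1 / ((1 - x)(1 - x^2)).
This is the generating function for partitions of n into parts of size 1 or 2. The number of 2's can be any j in 0..27, and the rest are 1's, so
[x^54] = floor(54/2) + 1 = 28.

28


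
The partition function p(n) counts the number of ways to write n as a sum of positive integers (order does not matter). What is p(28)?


Using the generating function prod_{k>=1} 1/(1-x^k), we compute p(28).
By dynamic programming over parts 1 through 28:
p(28) = 3718

3718


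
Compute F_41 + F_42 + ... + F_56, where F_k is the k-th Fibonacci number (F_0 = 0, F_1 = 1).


Use the identity sum_{k=0}^{N} F_k = F_{N+2} - 1 (which follows from F_{k+2} - F_{k+1} = F_k). Then
sum_{k=41}^{56} F_k = (F_{58} - 1) - (F_{42} - 1) = F_{58} - F_{42}.
Computing: F_{58} = 591286729879, F_{42} = 267914296, so
Sum = 591286729879 - 267914296 = 591018815583.

591018815583


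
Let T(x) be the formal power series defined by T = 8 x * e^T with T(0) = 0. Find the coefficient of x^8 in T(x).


Apply the Lagrange inversion formula: if T = 8 x * phi(T) with phi(t) = e^t, then
[x^n] T = 8^n * (1/n) [t^(n-1)] phi(t)^n = 8^n * (1/n) [t^(n-1)] e^(n t) = 8^n * (1/n) * n^(n-1) / (n-1)! = 8^n * n^(n-1) / n!.
When c = 1 this is the Cayley count of rooted labeled trees on n vertices, divided by n!.
For n = 8: 8^8 * 8^7 / 8! = 16777216 * 2097152/40320 = 274877906944/315.

274877906944/315


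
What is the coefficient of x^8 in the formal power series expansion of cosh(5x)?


The Maclaurin series is cosh(t) = sum_{m>=0} t^(2m) / (2m)!, so substituting t = 5x, only even powers of x are nonzero, with coefficient of x^(2m) equal to 5^(2m) / (2m)!.
For x^8 the coefficient is 5^8/8! = 390625/40320 = 78125/8064.

78125/8064


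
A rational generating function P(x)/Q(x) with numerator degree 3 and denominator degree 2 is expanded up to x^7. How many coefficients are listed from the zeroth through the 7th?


Expanding up to x^7 gives the coefficients for x^0, x^1, ..., x^7.
That is 7 + 1 = 8 coefficients in total.

8


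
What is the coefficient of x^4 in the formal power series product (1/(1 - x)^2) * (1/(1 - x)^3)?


Combine the factors: (1/(1 - x)^2) * (1/(1 - x)^3) = 1/(1 - x)^5.
Then use 1/(1 - x)^r = sum_{k>=0} C(k + r - 1, r - 1) x^k with r = 5 and k = 4:
C(8, 4) = 70.

70


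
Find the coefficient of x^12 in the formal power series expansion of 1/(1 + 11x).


Write 1/(1 + c x) = 1/(1 - (-c) x) and apply the geometric-series identity
1/(1 - y) = sum_{k>=0} y^k to get 1/(1 + c x) = sum_{k>=0} (-c)^k x^k.
So the coefficient of x^k is (-c)^k = (-1)^k * c^k.
Here c = 11 and k = 12:
(-11)^12 = 1 * 3138428376721 = 3138428376721

3138428376721


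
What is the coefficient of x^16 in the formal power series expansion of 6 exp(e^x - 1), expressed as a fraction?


exp(e^x - 1) is the exponential generating function for the Bell numbers Bell_k: exp(e^x - 1) = sum_{k>=0} Bell_k x^k / k!.
So the coefficient of x^16 in 6 exp(e^x - 1) is 6 Bell_16 / 16!.
Computing: Bell_16 = 10480142147 and 16! = 20922789888000, giving
6 * 10480142147/20922789888000 = 10480142147/3487131648000.

10480142147/3487131648000


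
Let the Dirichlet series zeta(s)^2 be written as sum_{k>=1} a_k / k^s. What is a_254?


The Dirichlet convolution of the constant function 1 with itself gives (1 * 1)(k) = sum_{d | k} 1 = d(k), the number of positive divisors of k.
Since zeta(s) = sum_{k>=1} 1/k^s, we have zeta(s)^2 = sum_{k>=1} d(k)/k^s, so a_k = d(k).
For k = 254: the divisors are 1, 2, 127, 254.
Count = 4.

4


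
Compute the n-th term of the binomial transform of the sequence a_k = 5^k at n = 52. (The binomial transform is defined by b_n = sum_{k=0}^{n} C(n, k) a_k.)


With a_k = 5^k, b_n = sum_{k=0}^{n} C(n, k) 5^k = (1 + 5)^n by the binomial theorem.
For n = 52: (1 + 5)^52 = 6^52 = 29098125988731506183153025616435306561536.

29098125988731506183153025616435306561536


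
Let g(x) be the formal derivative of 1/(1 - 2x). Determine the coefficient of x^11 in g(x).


Differentiate termwise: d/dx sum_{k>=0} 2^k x^k = sum_{k>=1} k 2^k x^(k-1) = sum_{j>=0} (j+1) 2^(j+1) x^j.
Equivalently, d/dx [1/(1 - 2x)] = 2/(1 - 2x)^2.
For j = 11: 12 * 2^12 = 12 * 4096 = 49152.

49152


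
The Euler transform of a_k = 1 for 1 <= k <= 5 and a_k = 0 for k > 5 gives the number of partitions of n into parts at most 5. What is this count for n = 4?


Partitions of 4 into parts at most 5:
Using generating function (1-x)^(-1)(1-x^2)^(-1)...(1-x^5)^(-1),
the coefficient of x^4 = 5

5


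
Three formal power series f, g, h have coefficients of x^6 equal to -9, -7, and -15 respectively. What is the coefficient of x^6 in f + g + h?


Series addition is componentwise:
-9 + -7 + -15
= -31

-31


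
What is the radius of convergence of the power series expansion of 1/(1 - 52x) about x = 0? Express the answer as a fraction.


Expanding 1/(1 - 52x) = sum_{k>=0} 52^k x^k, the series converges when |52x| < 1, i.e., |x| < 1/52.
So the radius of convergence is 1/52 = 1/52.

1/52


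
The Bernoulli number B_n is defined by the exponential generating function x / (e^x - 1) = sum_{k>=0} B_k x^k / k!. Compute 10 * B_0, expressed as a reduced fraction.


Bernoulli numbers can also be computed recursively via B_0 = 1 and sum_{j=0}^{m} C(m+1, j) B_j = 0 for m >= 1. Odd-index Bernoulli numbers vanish for k >= 3.
Computing B_0 = 1, so 10 * B_0 = 10 * 1 = 10.

10


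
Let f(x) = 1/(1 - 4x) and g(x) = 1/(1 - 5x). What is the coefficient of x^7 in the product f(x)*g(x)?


The coefficient of x^n in f*g is the Cauchy product: sum_{k=0}^{n} a^k * b^(n-k).
With a=4, b=5, n=7:
sum_{k=0}^{7} 4^k * 5^(7-k)
= 325089

325089


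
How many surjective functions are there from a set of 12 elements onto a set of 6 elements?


By inclusion-exclusion on which target elements are missed, the number of surjections from an n-set onto a k-set is
surj(n, k) = sum_{j=0}^{k} (-1)^j C(k, j) (k - j)^n.
Equivalently surj(n, k) = k! * S(n, k), where S(n, k) is the Stirling number of the second kind.
For n = 12, k = 6:
S(12, 6) = 1323652, so
surj = 6! * 1323652 = 720 * 1323652 = 953029440.

953029440


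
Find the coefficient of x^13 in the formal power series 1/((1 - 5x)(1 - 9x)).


By partial fractions or Cauchy convolution:
The coefficient equals sum_{k=0}^{13} 5^k * 9^(13-k).
= 5717672234834

5717672234834


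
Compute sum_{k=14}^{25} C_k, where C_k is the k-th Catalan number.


C_14 through C_25: 2674440, 9694845, 35357670, 129644790, 477638700, 1767263190, 6564120420, 24466267020, 91482563640, 343059613650, 1289904147324, 4861946401452
Sum = 2674440 + 9694845 + 35357670 + 129644790 + 477638700 + 1767263190 + 6564120420 + 24466267020 + 91482563640 + 343059613650 + 1289904147324 + 4861946401452
= 6619845387141

6619845387141


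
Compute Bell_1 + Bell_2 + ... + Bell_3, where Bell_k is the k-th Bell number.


Recall Bell_k counts set partitions of a k-set (with Bell_0 = 1 by convention).
Bell_1 through Bell_3: 1, 2, 5
Sum = 1 + 2 + 5 = 8.

8


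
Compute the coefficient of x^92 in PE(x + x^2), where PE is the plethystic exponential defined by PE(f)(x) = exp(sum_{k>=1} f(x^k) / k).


With f(x) = x + x^2, the exponent is sum_{k>=1} (x^k + x^(2k)) / k = -ln(1 - x) - ln(1 - x^2). Exponentiating:
PE(x + x^2) = 1 / ((1 - x)(1 - x^2)).
This is the generating function for partitions of n into parts of size 1 or 2. The number of 2's can be any j in 0..46, and the rest are 1's, so
[x^92] = floor(92/2) + 1 = 47.

47


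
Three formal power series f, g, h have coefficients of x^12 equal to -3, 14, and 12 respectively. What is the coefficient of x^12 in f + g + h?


Series addition is componentwise:
-3 + 14 + 12
= 23

23


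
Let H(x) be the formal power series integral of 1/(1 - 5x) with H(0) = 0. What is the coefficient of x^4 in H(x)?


1/(1 - 5x) = sum_{k>=0} 5^k x^k. Integrating termwise with H(0) = 0:
H(x) = sum_{k>=0} 5^k x^(k+1) / (k+1) = sum_{m>=1} 5^(m-1) x^m / m.
For m = 4: 5^3/4 = 125/4 = 125/4.

125/4


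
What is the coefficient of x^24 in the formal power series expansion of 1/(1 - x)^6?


The negative binomial / multiset identity is
1/(1 - x)^r = sum_{k>=0} C(k + r - 1, r - 1) x^k.
Here r = 6 and k = 24, so the coefficient is
C(24 + 5, 5) = C(29, 5)
= 118755

118755


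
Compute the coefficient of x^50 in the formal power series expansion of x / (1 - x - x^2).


Let f(x) = sum_{k>=0} a_k x^k. Multiplying f(x) * (1 - x - x^2) = x and matching coefficients gives a_0 = 0, a_1 = 1, and a_k = a_{k-1} + a_{k-2} for k >= 2. These are the Fibonacci numbers F_k.
Iterating from F_0 = 0, F_1 = 1:
F_0=0, F_1=1, F_2=1, F_3=2, F_4=3, F_5=5, F_6=8, F_7=13, F_8=21, F_9=34, ...
F_50 = 12586269025.

12586269025


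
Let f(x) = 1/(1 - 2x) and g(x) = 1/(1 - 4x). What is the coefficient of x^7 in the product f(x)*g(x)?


The coefficient of x^n in f*g is the Cauchy product: sum_{k=0}^{n} a^k * b^(n-k).
With a=2, b=4, n=7:
sum_{k=0}^{7} 2^k * 4^(7-k)
= 32640

32640


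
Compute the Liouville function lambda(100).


The Liouville function is lambda(k) = (-1)^Omega(k), where Omega(k) counts the prime factors of k with multiplicity.
Factoring: 100 = 2 * 2 * 5 * 5, so Omega(100) = 4.
lambda(100) = (-1)^4 = 1.

1


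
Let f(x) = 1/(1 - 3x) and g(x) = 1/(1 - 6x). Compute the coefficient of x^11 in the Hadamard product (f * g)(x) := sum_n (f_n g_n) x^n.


f has coefficients f_k = 3^k and g has coefficients g_k = 6^k, so the Hadamard product has coefficient (f*g)_k = 3^k * 6^k = 18^k.
For k = 11: 18^11 = 64268410079232.

64268410079232


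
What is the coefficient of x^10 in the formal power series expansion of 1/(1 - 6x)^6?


The general identity 1/(1 - c x)^r = sum_{k>=0} c^k C(k + r - 1, r - 1) x^k follows by substituting y = c x into 1/(1 - y)^r = sum_{k>=0} C(k + r - 1, r - 1) y^k.
For c = 6, r = 6, k = 10:
6^10 * C(15, 5) = 60466176 * 3003 = 181579926528.

181579926528


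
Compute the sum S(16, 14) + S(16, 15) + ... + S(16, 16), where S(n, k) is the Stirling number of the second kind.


By definition, S(n, k) counts partitions of an n-set into exactly k nonempty blocks.
Computing row n = 16 for k = 14..16:
S(16, k): 6020, 120, 1
Sum = 6141.

6141


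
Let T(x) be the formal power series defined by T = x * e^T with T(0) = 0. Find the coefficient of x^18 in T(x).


Apply the Lagrange inversion formula: if T = x * phi(T) with phi(t) = e^t, then
[x^n] T = (1/n) [t^(n-1)] phi(t)^n = (1/n) [t^(n-1)] e^(n t) = (1/n) * n^(n-1) / (n-1)! = n^(n-1) / n!.
When c = 1 this is the Cayley count of rooted labeled trees on n vertices, divided by n!.
For n = 18: 18^17 / 18! = 2185911559738696531968/6402373705728000 = 5083731656658/14889875.

5083731656658/14889875


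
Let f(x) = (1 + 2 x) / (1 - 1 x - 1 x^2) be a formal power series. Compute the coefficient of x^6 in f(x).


Write f(x) = sum_{k>=0} a_k x^k. Multiplying both sides by 1 - 1 x - 1 x^2 gives
(1 - 1 x - 1 x^2) sum_{k>=0} a_k x^k = 1 + 2 x.
Matching coefficients:
 x^0: a_0 = 1
 x^1: a_1 - 1 a_0 = 2  =>  a_1 = 1*1 + 2 = 3
 x^k (k >= 2): a_k = 1 a_{k-1} + 1 a_{k-2}.
Iterating: a_2 = 4, a_3 = 7, a_4 = 11, a_5 = 18, a_6 = 29.
So the coefficient of x^6 is 29.

29


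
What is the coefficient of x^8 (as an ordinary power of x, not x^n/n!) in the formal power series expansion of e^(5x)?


The exponential series is e^y = sum_{k>=0} y^k / k!. Substituting y = 5x gives
e^(5x) = sum_{k>=0} 5^k x^k / k!.
So the coefficient of x^n is a^n/n! with a = 5, n = 8:
5^8 / 8! = 390625/40320 = 78125/8064

78125/8064
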